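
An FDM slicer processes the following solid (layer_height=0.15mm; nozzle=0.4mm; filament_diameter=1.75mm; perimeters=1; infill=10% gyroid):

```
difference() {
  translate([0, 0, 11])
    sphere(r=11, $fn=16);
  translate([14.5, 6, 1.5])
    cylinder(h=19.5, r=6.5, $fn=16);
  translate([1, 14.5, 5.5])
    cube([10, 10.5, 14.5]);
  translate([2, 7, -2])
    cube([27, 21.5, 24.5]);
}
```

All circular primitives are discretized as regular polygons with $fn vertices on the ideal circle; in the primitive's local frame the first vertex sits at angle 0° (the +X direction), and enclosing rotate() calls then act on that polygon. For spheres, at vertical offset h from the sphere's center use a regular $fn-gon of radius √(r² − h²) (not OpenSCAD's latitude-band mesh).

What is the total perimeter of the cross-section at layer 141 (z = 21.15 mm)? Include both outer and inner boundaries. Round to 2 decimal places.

At z = 21.15 mm: the r=11 sphere contributes a regular 16-gon of circumradius √(11²−10.15²) = 4.240 (perimeter = 2·16·4.240·sin(180°/16) = 26.47 mm); the cylinder at (14.5, 6) does not reach this height (z outside [1.5, 21]); the cube at (1, 14.5) is not intersected at this z (z outside [5.5, 20]); the 27×21.5 cube at (2, 7) contributes its full rectangle (perimeter 97.00 mm); After the difference (first − rest): starting from the r=11 sphere, the 27×21.5 cube at (2, 7) misses the remaining region (no effect) — boundary = 26.47 mm. Overall, the cross-section is a single solid region. Total boundary length (outer) = 26.47 mm.

26.47 mm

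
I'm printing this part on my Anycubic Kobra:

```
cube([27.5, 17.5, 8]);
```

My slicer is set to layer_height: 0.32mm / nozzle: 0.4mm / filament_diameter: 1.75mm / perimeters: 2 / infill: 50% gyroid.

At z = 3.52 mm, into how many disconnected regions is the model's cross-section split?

At z = 3.52 mm: the cube is present — its section is the full 27.5×17.5 rectangle. The result has 1 disconnected region.

1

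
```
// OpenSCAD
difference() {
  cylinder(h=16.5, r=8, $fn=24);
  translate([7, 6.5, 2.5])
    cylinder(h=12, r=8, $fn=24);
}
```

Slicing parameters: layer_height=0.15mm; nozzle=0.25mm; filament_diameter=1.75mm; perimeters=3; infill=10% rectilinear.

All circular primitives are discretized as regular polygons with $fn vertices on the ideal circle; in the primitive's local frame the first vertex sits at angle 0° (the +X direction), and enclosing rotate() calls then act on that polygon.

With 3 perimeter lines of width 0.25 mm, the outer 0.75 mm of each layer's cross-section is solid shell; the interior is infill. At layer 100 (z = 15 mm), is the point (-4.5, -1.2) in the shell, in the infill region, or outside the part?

infill

At z = 15 mm: the r=8 cylinder contributes a regular 24-gon of circumradius 8; the cylinder at (7, 6.5) does not reach this height (z outside [2.5, 14.5]); Subtracting the remaining from the first: none of the subtracted shapes is present at this height, so the r=8 cylinder is unchanged — 1 connected region. Overall, the cross-section is a single solid region. The nearest boundary edge runs (-8.00, 0.00)→(-7.73, -2.07); distance from the point to it = 3.31 mm. The point is inside the cross-section and 3.31 mm from the nearest boundary — more than the 0.75 mm shell width (3 × 0.25), so it's in the infill interior.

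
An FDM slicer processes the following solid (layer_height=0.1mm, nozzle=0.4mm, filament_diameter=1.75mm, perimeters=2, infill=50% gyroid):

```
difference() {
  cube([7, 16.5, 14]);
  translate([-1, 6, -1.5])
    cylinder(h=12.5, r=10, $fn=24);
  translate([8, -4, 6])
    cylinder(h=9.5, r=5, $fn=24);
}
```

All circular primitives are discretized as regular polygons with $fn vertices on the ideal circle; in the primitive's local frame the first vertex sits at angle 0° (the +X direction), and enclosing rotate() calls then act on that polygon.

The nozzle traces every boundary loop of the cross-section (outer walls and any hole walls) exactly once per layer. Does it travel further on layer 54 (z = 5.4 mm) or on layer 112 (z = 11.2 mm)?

Layer 54 (z = 5.4): the 7×16.5 cube contributes its full rectangle (perimeter 47.00 mm); the r=10 cylinder at (-1, 6) gives a regular 24-gon of circumradius 10 (constant along its height) (perimeter = 2·24·10.000·sin(180°/24) = 62.65 mm); the cylinder at (8, -4) is absent (z outside [6, 15.5]); After the difference (first − rest): starting from the 7×16.5 cube, the r=10 cylinder at (-1, 6) partially overlaps it — only the 101.89 mm² overlap (of its 310.58 mm²) is removed, clipping the outline — boundary = 21.04 mm. So its perimeter = 21.04 mm. Layer 112 (z = 11.2): the cube is present — its section is the full 7×16.5 rectangle (perimeter 47.00 mm); the cylinder at (-1, 6) is not intersected at this z (z outside [-1.5, 11]); the r=5 cylinder at (8, -4) gives a regular 24-gon of circumradius 5 (constant along its height) (perimeter = 2·24·5.000·sin(180°/24) = 31.33 mm); Subtracting the remaining from the first: starting from the 7×16.5 cube, the r=5 cylinder at (8, -4) partially overlaps it — only the 1.02 mm² overlap (of its 77.65 mm²) is removed, clipping the outline — boundary = 46.35 mm. So its perimeter = 46.35 mm. Layer 112 is larger (46.35 vs 21.04 mm).

layer 112 (z = 11.2 mm)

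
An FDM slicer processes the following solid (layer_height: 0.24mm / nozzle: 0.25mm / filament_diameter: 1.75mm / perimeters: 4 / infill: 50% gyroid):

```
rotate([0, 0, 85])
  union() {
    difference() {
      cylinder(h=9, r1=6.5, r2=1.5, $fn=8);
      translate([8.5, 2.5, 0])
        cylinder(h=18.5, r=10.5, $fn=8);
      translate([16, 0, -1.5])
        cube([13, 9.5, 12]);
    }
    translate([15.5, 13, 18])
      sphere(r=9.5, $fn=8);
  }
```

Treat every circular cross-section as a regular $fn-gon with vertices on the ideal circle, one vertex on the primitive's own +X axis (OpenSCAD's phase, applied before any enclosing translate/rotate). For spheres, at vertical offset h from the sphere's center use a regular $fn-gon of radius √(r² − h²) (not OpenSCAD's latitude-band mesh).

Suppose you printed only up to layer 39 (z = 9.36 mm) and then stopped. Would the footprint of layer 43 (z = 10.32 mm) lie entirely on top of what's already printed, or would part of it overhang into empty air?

part overhangs

Compare the two slices. At z = 9.36: the cone does not reach this height (z outside [0, 9]); the r=10.5 cylinder at (8.5, 2.5) gives a regular 8-gon of circumradius 10.5 (constant along its height) (area = (8/2)·10.500²·sin(360°/8) = 311.83 mm²); the 13×9.5 cube at (16, 0) contributes its full rectangle (area 123.50 mm²); Subtracting the remaining from the first: the first operand is absent here, so nothing remains; the r=9.5 sphere at (15.5, 13) slices to a regular 8-gon of circumradius 3.950 (√(r²−h²) with h=8.64 from center) (area = (8/2)·3.950²·sin(360°/8) = 44.12 mm²); Combining (union): only the r=9.5 sphere at (15.5, 13) is present, so the union is just that shape — area = 44.12 mm²; (rotated 85° about Z; rotation is an isometry so areas/perimeters/island counts are preserved). At z = 10.32: the cone is not intersected at this z (z outside [0, 9]); the r=10.5 cylinder at (8.5, 2.5) contributes a regular 8-gon of circumradius 10.5 (area = (8/2)·10.500²·sin(360°/8) = 311.83 mm²); the 13×9.5 cube at (16, 0) contributes its full rectangle (area 123.50 mm²); Taking the first minus the rest: the first operand is absent here, so nothing remains; the sphere at (15.5, 13): section is a regular 8-gon, circumradius = √(r²−h²) = √(9.5²−7.68²) = 5.592 (area = (8/2)·5.592²·sin(360°/8) = 88.44 mm²); Merging all regions: only the r=9.5 sphere at (15.5, 13) is present, so the union is just that shape — area = 88.44 mm²; (whole slice rotated 85° about Z — lengths, areas and connectivity unchanged). Checking containment: at z = 10.32 the cross-section extends beyond the z = 9.36 cross-section by about 44.31 mm².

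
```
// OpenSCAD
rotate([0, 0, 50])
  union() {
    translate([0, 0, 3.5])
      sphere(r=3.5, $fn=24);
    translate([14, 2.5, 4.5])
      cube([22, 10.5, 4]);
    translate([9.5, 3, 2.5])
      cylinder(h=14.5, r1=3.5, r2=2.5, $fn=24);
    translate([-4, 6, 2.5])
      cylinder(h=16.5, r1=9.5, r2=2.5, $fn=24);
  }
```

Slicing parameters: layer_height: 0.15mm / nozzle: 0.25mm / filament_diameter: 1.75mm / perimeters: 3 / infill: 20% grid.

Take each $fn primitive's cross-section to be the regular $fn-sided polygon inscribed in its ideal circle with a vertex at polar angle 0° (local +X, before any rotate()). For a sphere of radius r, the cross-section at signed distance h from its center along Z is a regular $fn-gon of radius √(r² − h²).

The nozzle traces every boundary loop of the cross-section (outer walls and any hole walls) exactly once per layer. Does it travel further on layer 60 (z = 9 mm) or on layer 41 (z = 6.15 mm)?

layer 41 (z = 6.15 mm)

Layer 60 (z = 9): the sphere is absent (|z−center|=5.500 > r=3.5); the cube at (14, 2.5) is absent (z outside [4.5, 8.5]); the cone at (9.5, 3) (r1=3.5→r2=2.5) has section circumradius 3.052 here — a regular 24-gon (perimeter = 2·24·3.052·sin(180°/24) = 19.12 mm); the cone at (-4, 6): at t=0.394 of its height the radius interpolates to r₁+(r₂−r₁)t = 6.742, giving a regular 24-gon of that circumradius (perimeter = 2·24·6.742·sin(180°/24) = 42.24 mm); Merging all regions: the 2 present regions are separate (no shared area or edge), so areas and boundary lengths simply add and each stays a separate island — boundary = 61.36 mm; (rotated 50° about Z; rotation is an isometry so areas/perimeters/island counts are preserved). So its perimeter = 61.36 mm. Layer 41 (z = 6.15): the r=3.5 sphere contributes a regular 24-gon of circumradius √(3.5²−2.65²) = 2.286 (perimeter = 2·24·2.286·sin(180°/24) = 14.32 mm); the 22×10.5 cube at (14, 2.5) contributes its full rectangle (perimeter 65.00 mm); the cone at (9.5, 3) contributes a regular 24-gon of circumradius 3.248 (interpolated between r1=3.5 and r2=2.5 at t=0.252) (perimeter = 2·24·3.248·sin(180°/24) = 20.35 mm); the cone at (-4, 6) contributes a regular 24-gon of circumradius 7.952 (interpolated between r1=9.5 and r2=2.5 at t=0.221) (perimeter = 2·24·7.952·sin(180°/24) = 49.82 mm); Combining (union): the regions partially overlap (shared area 10.77 mm²), so the edge portions inside another operand are dropped and the merged outline is re-measured after clipping — boundary = 137.03 mm; (whole slice rotated 50° about Z — lengths, areas and connectivity unchanged). So its perimeter = 137.03 mm. Layer 41 is larger (137.03 vs 61.36 mm).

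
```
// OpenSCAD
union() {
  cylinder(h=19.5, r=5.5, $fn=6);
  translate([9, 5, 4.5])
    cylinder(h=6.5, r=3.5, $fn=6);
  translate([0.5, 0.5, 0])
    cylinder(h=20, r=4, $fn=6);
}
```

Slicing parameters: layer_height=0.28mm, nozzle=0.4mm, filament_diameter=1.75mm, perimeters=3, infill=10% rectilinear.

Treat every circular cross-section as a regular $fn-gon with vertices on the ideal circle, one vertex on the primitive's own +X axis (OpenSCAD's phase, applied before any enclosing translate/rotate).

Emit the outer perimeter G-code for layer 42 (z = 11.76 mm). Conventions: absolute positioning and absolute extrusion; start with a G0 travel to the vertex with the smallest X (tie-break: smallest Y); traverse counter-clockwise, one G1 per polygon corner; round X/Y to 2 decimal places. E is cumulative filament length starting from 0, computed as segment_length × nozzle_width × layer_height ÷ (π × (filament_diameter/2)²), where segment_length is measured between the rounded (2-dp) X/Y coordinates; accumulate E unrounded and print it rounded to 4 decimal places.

G0 X-5.50 Y0.00 Z11.76
G1 X-2.75 Y-4.76 E0.2560
G1 X2.75 Y-4.76 E0.5121
G1 X5.50 Y0.00 E0.7681
G1 X2.75 Y4.76 E1.0240
G1 X-2.75 Y4.76 E1.2801
G1 X-5.50 Y0.00 E1.5361

At z = 11.76 mm: the cylinder: section is a regular 6-gon, circumradius r=5.5; the cylinder at (9, 5) does not reach this height (z outside [4.5, 11]); the cylinder at (0.5, 0.5): section is a regular 6-gon, circumradius r=4; Merging all regions: the r=4 cylinder at (0.5, 0.5) lies entirely inside the r=5.5 cylinder, so the union is just the r=5.5 cylinder — 1 connected region. The outline is a single polygon with 6 vertices. Extrusion per mm of travel: 0.4 × 0.28 / (π × 0.875²) = 0.046564. Accumulating E over each segment gives final E = 1.5361.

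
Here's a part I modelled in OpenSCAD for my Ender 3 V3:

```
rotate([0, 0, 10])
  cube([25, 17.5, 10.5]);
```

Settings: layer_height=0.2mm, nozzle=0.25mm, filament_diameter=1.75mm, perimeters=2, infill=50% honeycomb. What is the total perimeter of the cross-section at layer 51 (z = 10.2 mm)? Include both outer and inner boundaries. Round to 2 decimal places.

85.00 mm

At z = 10.2 mm: the 25×17.5 cube contributes its full rectangle (perimeter 85.00 mm); (rotated 10° about Z; rotation is an isometry so areas/perimeters/island counts are preserved). Overall, the cross-section is a single solid region. Total boundary length (outer) = 85.00 mm.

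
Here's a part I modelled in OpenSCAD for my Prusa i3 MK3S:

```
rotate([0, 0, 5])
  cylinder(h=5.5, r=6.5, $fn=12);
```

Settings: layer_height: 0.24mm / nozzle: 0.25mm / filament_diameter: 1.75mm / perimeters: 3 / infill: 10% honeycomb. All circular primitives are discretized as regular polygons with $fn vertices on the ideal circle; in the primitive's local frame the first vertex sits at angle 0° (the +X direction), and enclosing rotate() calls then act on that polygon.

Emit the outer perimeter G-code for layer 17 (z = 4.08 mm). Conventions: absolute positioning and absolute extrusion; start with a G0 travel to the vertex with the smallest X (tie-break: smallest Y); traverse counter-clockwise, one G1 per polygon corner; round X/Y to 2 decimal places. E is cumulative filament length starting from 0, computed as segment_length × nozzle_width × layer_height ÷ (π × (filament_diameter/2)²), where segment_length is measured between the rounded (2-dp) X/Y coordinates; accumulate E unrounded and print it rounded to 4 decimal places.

G0 X-6.48 Y-0.57 Z4.08
G1 X-5.32 Y-3.73 E0.0840
G1 X-2.75 Y-5.89 E0.1677
G1 X0.57 Y-6.48 E0.2518
G1 X3.73 Y-5.32 E0.3358
G1 X5.89 Y-2.75 E0.4195
G1 X6.48 Y0.57 E0.5037
G1 X5.32 Y3.73 E0.5876
G1 X2.75 Y5.89 E0.6714
G1 X-0.57 Y6.48 E0.7555
G1 X-3.73 Y5.32 E0.8395
G1 X-5.89 Y2.75 E0.9232
G1 X-6.48 Y-0.57 E1.0073

At z = 4.08 mm: the r=6.5 cylinder contributes a regular 12-gon of circumradius 6.5; (whole slice rotated 5° about Z — lengths, areas and connectivity unchanged). The outline is a single polygon with 12 vertices. Extrusion per mm of travel: 0.25 × 0.24 / (π × 0.875²) = 0.024945. Accumulating E over each segment gives final E = 1.0073.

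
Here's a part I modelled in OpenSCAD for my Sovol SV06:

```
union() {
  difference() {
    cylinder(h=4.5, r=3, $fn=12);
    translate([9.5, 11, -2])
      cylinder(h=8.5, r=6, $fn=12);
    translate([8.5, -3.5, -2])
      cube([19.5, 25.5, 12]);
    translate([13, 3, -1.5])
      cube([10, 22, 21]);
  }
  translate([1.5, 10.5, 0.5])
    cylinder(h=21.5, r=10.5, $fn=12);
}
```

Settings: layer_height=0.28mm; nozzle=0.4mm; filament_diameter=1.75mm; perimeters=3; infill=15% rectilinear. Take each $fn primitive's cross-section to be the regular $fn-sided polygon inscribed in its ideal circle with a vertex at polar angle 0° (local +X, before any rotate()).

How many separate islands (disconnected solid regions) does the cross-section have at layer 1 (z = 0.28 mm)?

1

At z = 0.28 mm: the r=3 cylinder gives a regular 12-gon of circumradius 3 (constant along its height); the cylinder at (9.5, 11): section is a regular 12-gon, circumradius r=6; the cube at (8.5, -3.5) (footprint 19.5×25.5) is included at this height; the cube at (13, 3) is present — its section is the full 10×22 rectangle; After the difference (first − rest): starting from the r=3 cylinder, the r=6 cylinder at (9.5, 11) misses the remaining region (no effect); the 19.5×25.5 cube at (8.5, -3.5) misses the remaining region (no effect); the 10×22 cube at (13, 3) misses the remaining region (no effect) — 1 connected region; the cylinder at (1.5, 10.5) does not reach this height (z outside [0.5, 22]); Combining (union): only the result so far is present, so the union is just that shape — 1 connected region. Overall, the cross-section is a single solid region. Island count = 1.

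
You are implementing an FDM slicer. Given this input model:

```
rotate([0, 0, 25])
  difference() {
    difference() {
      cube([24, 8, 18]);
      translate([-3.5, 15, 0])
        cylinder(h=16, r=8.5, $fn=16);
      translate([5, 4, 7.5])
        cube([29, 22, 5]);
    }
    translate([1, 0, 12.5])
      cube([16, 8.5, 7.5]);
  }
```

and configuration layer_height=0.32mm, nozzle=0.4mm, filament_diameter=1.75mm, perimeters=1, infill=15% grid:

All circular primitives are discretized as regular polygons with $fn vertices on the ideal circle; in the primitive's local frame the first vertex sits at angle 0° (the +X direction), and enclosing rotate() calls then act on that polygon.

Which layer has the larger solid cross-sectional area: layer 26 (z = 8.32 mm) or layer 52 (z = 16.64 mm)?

Layer 26 (z = 8.32): the 24×8 cube contributes its full rectangle (area 192.00 mm²); the r=8.5 cylinder at (-3.5, 15) gives a regular 16-gon of circumradius 8.5 (constant along its height) (area = (16/2)·8.500²·sin(360°/16) = 221.19 mm²); the cube at (5, 4) is present — its section is the full 29×22 rectangle (area 638.00 mm²); Taking the first minus the rest: starting from the 24×8 cube (192.00 mm²), the r=8.5 cylinder at (-3.5, 15) partially overlaps it — only the 0.35 mm² overlap (of its 221.19 mm²) is removed, clipping the outline; the 29×22 cube at (5, 4) partially overlaps it — only the 76.00 mm² overlap (of its 638.00 mm²) is removed, clipping the outline — area = 115.65 mm²; the cube at (1, 0) does not reach this height (z outside [12.5, 20]); Taking the first minus the rest: none of the subtracted shapes is present at this height, so the result so far is unchanged — area = 115.65 mm²; (rotated 25° about Z; rotation is an isometry so areas/perimeters/island counts are preserved). So its area = 115.65 mm². Layer 52 (z = 16.64): the cube (footprint 24×8) is included at this height (area 192.00 mm²); the cylinder at (-3.5, 15) is absent (z outside [0, 16]); the cube at (5, 4) is absent (z outside [7.5, 12.5]); Subtracting the remaining from the first: none of the subtracted shapes is present at this height, so the 24×8 cube is unchanged — area = 192.00 mm²; the cube at (1, 0) is present — its section is the full 16×8.5 rectangle (area 136.00 mm²); Taking the first minus the rest: starting from that combined region (192.00 mm²), the 16×8.5 cube at (1, 0) partially overlaps it — only the 128.00 mm² overlap (of its 136.00 mm²) is removed, clipping the outline — area = 64.00 mm²; (whole slice rotated 25° about Z — lengths, areas and connectivity unchanged). So its area = 64.00 mm². Layer 26 is larger (115.65 vs 64.00 mm²).

layer 26 (z = 8.32 mm)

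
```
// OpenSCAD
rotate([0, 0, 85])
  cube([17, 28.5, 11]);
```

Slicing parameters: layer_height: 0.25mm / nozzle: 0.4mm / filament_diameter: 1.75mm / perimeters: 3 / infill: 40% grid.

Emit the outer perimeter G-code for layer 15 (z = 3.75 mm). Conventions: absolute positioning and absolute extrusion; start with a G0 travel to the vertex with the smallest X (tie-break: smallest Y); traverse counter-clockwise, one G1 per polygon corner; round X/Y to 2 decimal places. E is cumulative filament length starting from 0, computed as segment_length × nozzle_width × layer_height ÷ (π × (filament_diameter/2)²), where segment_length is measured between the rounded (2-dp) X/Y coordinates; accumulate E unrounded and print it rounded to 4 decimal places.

At z = 3.75 mm: the 17×28.5 cube contributes its full rectangle; (whole slice rotated 85° about Z — lengths, areas and connectivity unchanged). The outline is a single polygon with 4 vertices. Extrusion per mm of travel: 0.4 × 0.25 / (π × 0.875²) = 0.041575. Accumulating E over each segment gives final E = 3.7836.

G0 X-28.39 Y2.48 Z3.75
G1 X0.00 Y0.00 E1.1848
G1 X1.48 Y16.94 E1.8918
G1 X-26.91 Y19.42 E3.0766
G1 X-28.39 Y2.48 E3.7836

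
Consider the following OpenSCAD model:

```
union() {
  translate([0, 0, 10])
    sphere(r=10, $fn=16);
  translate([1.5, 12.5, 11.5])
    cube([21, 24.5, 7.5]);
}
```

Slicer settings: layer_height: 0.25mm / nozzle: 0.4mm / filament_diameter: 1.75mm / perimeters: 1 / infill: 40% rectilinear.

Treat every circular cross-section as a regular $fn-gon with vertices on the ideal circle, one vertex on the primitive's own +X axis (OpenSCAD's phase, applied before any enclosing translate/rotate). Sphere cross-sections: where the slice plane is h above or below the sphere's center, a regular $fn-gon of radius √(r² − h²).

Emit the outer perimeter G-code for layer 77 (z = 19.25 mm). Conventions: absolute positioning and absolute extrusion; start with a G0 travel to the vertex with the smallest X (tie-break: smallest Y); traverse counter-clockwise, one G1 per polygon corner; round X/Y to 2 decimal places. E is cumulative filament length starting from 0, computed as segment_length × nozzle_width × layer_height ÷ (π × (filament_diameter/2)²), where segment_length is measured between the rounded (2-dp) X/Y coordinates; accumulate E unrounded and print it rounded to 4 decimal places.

G0 X-3.80 Y0.00 Z19.25
G1 X-3.51 Y-1.45 E0.0615
G1 X-2.69 Y-2.69 E0.1233
G1 X-1.45 Y-3.51 E0.1851
G1 X0.00 Y-3.80 E0.2466
G1 X1.45 Y-3.51 E0.3080
G1 X2.69 Y-2.69 E0.3699
G1 X3.51 Y-1.45 E0.4317
G1 X3.80 Y0.00 E0.4931
G1 X3.51 Y1.45 E0.5546
G1 X2.69 Y2.69 E0.6164
G1 X1.45 Y3.51 E0.6782
G1 X0.00 Y3.80 E0.7397
G1 X-1.45 Y3.51 E0.8012
G1 X-2.69 Y2.69 E0.8630
G1 X-3.51 Y1.45 E0.9248
G1 X-3.80 Y0.00 E0.9863

At z = 19.25 mm: the r=10 sphere slices to a regular 16-gon of circumradius 3.800 (√(r²−h²) with h=9.25 from center); the cube at (1.5, 12.5) is absent (z outside [11.5, 19]); Merging all regions: only the r=10 sphere is present, so the union is just that shape — 1 connected region. The outline is a single polygon with 16 vertices. Extrusion per mm of travel: 0.4 × 0.25 / (π × 0.875²) = 0.041575. Accumulating E over each segment gives final E = 0.9863.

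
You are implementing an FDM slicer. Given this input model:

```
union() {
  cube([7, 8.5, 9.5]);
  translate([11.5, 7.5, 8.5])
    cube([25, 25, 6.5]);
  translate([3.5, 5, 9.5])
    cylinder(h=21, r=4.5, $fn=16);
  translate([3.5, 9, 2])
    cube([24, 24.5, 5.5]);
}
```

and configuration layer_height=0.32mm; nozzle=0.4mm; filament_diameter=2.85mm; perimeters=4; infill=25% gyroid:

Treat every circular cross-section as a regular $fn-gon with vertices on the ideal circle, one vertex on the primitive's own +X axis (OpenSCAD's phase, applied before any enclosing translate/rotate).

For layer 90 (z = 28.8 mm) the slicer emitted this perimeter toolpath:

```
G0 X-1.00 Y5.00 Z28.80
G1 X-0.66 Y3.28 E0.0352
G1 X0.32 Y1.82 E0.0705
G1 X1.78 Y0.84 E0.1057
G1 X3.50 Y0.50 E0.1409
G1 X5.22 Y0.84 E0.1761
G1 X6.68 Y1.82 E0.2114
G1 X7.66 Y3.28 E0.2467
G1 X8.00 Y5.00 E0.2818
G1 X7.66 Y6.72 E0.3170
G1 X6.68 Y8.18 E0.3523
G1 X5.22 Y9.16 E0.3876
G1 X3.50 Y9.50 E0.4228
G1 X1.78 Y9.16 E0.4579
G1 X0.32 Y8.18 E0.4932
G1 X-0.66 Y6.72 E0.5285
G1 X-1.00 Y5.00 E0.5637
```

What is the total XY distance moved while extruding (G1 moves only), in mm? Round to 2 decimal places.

Sum the Euclidean lengths of each G1 segment: total = 28.09 mm.

28.09 mm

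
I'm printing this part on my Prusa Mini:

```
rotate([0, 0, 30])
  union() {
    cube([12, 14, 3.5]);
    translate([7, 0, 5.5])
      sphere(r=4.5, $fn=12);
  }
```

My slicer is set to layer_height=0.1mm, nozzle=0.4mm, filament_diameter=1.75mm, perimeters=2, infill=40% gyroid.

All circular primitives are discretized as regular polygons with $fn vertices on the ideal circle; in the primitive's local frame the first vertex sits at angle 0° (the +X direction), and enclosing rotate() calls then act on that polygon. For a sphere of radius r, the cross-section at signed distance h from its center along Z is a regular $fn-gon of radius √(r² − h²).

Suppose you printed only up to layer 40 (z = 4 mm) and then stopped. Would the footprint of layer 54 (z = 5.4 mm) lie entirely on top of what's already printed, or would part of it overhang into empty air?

part overhangs

Compare the two slices. At z = 4: the cube does not reach this height (z outside [0, 3.5]); the sphere at (7, 0): section is a regular 12-gon, circumradius = √(r²−h²) = √(4.5²−1.5²) = 4.243 (area = (12/2)·4.243²·sin(360°/12) = 54.00 mm²); Taking the union: only the r=4.5 sphere at (7, 0) is present, so the union is just that shape — area = 54.00 mm²; (rotated 30° about Z; rotation is an isometry so areas/perimeters/island counts are preserved). At z = 5.4: the cube is not intersected at this z (z outside [0, 3.5]); the r=4.5 sphere at (7, 0) slices to a regular 12-gon of circumradius 4.499 (√(r²−h²) with h=0.1 from center) (area = (12/2)·4.499²·sin(360°/12) = 60.72 mm²); Taking the union: only the r=4.5 sphere at (7, 0) is present, so the union is just that shape — area = 60.72 mm²; (whole slice rotated 30° about Z — lengths, areas and connectivity unchanged). Checking containment: at z = 5.4 the cross-section extends beyond the z = 4 cross-section by about 6.72 mm².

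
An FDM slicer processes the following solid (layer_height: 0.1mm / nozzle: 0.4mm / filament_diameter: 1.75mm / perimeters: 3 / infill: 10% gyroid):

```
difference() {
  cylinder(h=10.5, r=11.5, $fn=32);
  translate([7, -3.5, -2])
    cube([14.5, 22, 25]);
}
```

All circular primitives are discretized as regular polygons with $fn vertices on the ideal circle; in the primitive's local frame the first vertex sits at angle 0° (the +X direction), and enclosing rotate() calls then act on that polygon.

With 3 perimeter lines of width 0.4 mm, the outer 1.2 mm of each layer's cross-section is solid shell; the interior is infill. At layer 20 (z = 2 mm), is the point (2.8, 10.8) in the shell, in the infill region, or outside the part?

shell

At z = 2 mm: the cylinder: section is a regular 32-gon, circumradius r=11.5; the cube at (7, -3.5) (footprint 14.5×22) is included at this height; Subtracting the remaining from the first: starting from the r=11.5 cylinder, the 14.5×22 cube at (7, -3.5) partially overlaps it — only the 43.25 mm² overlap (of its 319.00 mm²) is removed, clipping the outline — 1 connected region. Overall, the cross-section is a single solid region. The nearest boundary edge runs (2.24, 11.28)→(4.40, 10.62); distance from the point to it = 0.30 mm. The point is inside the cross-section, 0.30 mm from the nearest boundary — within the 1.2 mm shell band (3 × 0.4).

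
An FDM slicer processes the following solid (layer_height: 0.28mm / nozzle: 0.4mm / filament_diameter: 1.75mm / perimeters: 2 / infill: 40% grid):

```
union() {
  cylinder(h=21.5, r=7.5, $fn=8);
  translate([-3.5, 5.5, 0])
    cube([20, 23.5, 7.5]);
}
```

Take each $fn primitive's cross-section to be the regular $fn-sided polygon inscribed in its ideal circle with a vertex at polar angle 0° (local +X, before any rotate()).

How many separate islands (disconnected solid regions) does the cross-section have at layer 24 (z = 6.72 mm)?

1

At z = 6.72 mm: the r=7.5 cylinder gives a regular 8-gon of circumradius 7.5 (constant along its height); the 20×23.5 cube at (-3.5, 5.5) contributes its full rectangle; Taking the union: the regions partially overlap (shared area 9.29 mm²), so overlapping operands fuse into one piece — 1 connected region. Overall, the cross-section is a single solid region. Island count = 1.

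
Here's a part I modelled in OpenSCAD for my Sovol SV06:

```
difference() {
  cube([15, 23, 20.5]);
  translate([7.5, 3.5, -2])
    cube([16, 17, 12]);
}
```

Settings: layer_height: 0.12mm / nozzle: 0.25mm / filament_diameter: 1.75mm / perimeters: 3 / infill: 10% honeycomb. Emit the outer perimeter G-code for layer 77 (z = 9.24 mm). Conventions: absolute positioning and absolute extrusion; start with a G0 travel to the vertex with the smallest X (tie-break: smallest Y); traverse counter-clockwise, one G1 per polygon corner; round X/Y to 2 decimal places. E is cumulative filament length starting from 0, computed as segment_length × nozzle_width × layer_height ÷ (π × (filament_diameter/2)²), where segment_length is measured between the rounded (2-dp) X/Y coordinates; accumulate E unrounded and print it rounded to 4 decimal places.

G0 X0.00 Y0.00 Z9.24
G1 X15.00 Y0.00 E0.1871
G1 X15.00 Y3.50 E0.2307
G1 X7.50 Y3.50 E0.3243
G1 X7.50 Y20.50 E0.5363
G1 X15.00 Y20.50 E0.6299
G1 X15.00 Y23.00 E0.6610
G1 X0.00 Y23.00 E0.8481
G1 X0.00 Y0.00 E1.1350

At z = 9.24 mm: the cube is present — its section is the full 15×23 rectangle; the cube at (7.5, 3.5) is present — its section is the full 16×17 rectangle; Subtracting the remaining from the first: starting from the 15×23 cube, the 16×17 cube at (7.5, 3.5) partially overlaps it — only the 127.50 mm² overlap (of its 272.00 mm²) is removed, clipping the outline — 1 connected region. The outline is a single polygon with 8 vertices. Extrusion per mm of travel: 0.25 × 0.12 / (π × 0.875²) = 0.012473. Accumulating E over each segment gives final E = 1.1350.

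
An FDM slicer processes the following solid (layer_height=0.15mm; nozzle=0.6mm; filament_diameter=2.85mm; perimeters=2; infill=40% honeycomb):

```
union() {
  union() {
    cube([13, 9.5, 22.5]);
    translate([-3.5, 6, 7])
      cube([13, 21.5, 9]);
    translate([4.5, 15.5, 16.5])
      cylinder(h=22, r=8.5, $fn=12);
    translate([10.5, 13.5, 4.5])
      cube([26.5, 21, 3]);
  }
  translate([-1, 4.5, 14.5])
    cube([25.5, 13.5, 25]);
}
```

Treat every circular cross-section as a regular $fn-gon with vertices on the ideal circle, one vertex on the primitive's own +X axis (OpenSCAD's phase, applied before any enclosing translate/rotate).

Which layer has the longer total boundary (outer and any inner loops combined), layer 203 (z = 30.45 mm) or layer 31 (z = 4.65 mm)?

Layer 203 (z = 30.45): the cube is not intersected at this z (z outside [0, 22.5]); the cube at (-3.5, 6) is absent (z outside [7, 16]); the r=8.5 cylinder at (4.5, 15.5) contributes a regular 12-gon of circumradius 8.5 (perimeter = 2·12·8.500·sin(180°/12) = 52.80 mm); the cube at (10.5, 13.5) is not intersected at this z (z outside [4.5, 7.5]); Combining (union): only the r=8.5 cylinder at (4.5, 15.5) is present, so the union is just that shape — boundary = 52.80 mm; the cube at (-1, 4.5) is present — its section is the full 25.5×13.5 rectangle (perimeter 78.00 mm); Combining (union): the regions partially overlap (shared area 130.48 mm²), so the edge portions inside another operand are dropped and the merged outline is re-measured after clipping — boundary = 86.90 mm. So its perimeter = 86.90 mm. Layer 31 (z = 4.65): the cube is present — its section is the full 13×9.5 rectangle (perimeter 45.00 mm); the cube at (-3.5, 6) is not intersected at this z (z outside [7, 16]); the cylinder at (4.5, 15.5) is absent (z outside [16.5, 38.5]); the cube at (10.5, 13.5) is present — its section is the full 26.5×21 rectangle (perimeter 95.00 mm); Merging all regions: the 2 present regions are separate (no shared area or edge), so areas and boundary lengths simply add and each stays a separate island — boundary = 140.00 mm; the cube at (-1, 4.5) is not intersected at this z (z outside [14.5, 39.5]); Taking the union: only that combined region is present, so the union is just that shape — boundary = 140.00 mm. So its perimeter = 140.00 mm. Layer 31 is larger (140.00 vs 86.90 mm).

layer 31 (z = 4.65 mm)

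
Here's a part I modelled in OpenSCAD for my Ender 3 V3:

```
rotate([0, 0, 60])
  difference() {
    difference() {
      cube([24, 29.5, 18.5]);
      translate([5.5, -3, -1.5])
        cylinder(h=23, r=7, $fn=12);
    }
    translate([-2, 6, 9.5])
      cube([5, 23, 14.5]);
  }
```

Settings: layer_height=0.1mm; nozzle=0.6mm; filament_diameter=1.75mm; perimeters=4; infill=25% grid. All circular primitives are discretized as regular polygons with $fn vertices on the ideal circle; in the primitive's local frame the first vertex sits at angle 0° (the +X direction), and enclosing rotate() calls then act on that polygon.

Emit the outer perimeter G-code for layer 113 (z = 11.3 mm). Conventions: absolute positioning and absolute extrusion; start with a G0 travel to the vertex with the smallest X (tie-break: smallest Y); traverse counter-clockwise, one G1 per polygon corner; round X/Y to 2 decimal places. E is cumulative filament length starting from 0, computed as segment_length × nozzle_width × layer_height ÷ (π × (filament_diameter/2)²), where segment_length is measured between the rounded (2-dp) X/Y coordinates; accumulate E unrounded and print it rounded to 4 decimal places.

At z = 11.3 mm: the 24×29.5 cube contributes its full rectangle; the r=7 cylinder at (5.5, -3) gives a regular 12-gon of circumradius 7 (constant along its height); Taking the first minus the rest: starting from the 24×29.5 cube, the r=7 cylinder at (5.5, -3) partially overlaps it — only the 33.44 mm² overlap (of its 147.00 mm²) is removed, clipping the outline — 1 connected region; the cube at (-2, 6) (footprint 5×23) is included at this height; Subtracting the remaining from the first: starting from that combined region, the 5×23 cube at (-2, 6) partially overlaps it — only the 69.00 mm² overlap (of its 115.00 mm²) is removed, clipping the outline — 1 connected region; (rotated 60° about Z; rotation is an isometry so areas/perimeters/island counts are preserved). The outline is a single polygon with 13 vertices. Extrusion per mm of travel: 0.6 × 0.1 / (π × 0.875²) = 0.024945. Accumulating E over each segment gives final E = 2.8551.

G0 X-25.55 Y14.75 Z11.30
G1 X-25.11 Y14.50 E0.0126
G1 X-23.61 Y17.10 E0.0875
G1 X-3.70 Y5.60 E0.6611
G1 X-5.20 Y3.00 E0.7359
G1 X-0.92 Y0.53 E0.8592
G1 X-1.65 Y3.26 E0.9297
G1 X-0.71 Y6.76 E1.0201
G1 X1.85 Y9.33 E1.1106
G1 X5.35 Y10.26 E1.2009
G1 X5.85 Y10.13 E1.2138
G1 X12.00 Y20.78 E1.5206
G1 X-13.55 Y35.53 E2.2565
G1 X-25.55 Y14.75 E2.8551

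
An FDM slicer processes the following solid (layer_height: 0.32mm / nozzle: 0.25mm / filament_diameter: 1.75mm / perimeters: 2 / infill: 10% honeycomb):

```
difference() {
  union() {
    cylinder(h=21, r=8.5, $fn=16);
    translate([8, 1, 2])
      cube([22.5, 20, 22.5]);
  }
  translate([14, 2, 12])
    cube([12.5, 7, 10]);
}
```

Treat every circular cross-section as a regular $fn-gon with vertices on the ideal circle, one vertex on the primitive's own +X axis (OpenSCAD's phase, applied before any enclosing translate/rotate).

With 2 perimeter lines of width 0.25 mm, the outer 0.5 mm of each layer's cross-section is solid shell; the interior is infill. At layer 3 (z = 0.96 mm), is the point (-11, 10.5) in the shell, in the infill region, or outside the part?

At z = 0.96 mm: the r=8.5 cylinder gives a regular 16-gon of circumradius 8.5 (constant along its height); the cube at (8, 1) does not reach this height (z outside [2, 24.5]); Combining (union): only the r=8.5 cylinder is present, so the union is just that shape — 1 connected region; the cube at (14, 2) is absent (z outside [12, 22]); Subtracting the remaining from the first: none of the subtracted shapes is present at this height, so the result so far is unchanged — 1 connected region. Overall, the cross-section is a single solid region. The nearest boundary edge runs (-3.25, 7.85)→(-6.01, 6.01); distance from the point to it = 6.71 mm. The point is not inside any of the regions above, so it lies outside the cross-section (6.71 mm from the nearest boundary).

outside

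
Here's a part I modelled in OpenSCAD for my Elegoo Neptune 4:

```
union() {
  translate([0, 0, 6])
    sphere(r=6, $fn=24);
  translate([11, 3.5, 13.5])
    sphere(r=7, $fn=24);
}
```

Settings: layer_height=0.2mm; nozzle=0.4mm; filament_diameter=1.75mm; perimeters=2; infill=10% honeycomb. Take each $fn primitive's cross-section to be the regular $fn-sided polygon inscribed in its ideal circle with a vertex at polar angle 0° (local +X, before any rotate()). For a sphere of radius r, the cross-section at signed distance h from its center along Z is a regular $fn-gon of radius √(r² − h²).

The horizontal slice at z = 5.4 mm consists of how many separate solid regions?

At z = 5.4 mm: the sphere: section is a regular 24-gon, circumradius = √(r²−h²) = √(6²−0.6²) = 5.970; the sphere at (11, 3.5) is not intersected at this z (|z−center|=8.100 > r=7); Taking the union: only the r=6 sphere is present, so the union is just that shape — 1 connected region. The result has 1 disconnected region.

1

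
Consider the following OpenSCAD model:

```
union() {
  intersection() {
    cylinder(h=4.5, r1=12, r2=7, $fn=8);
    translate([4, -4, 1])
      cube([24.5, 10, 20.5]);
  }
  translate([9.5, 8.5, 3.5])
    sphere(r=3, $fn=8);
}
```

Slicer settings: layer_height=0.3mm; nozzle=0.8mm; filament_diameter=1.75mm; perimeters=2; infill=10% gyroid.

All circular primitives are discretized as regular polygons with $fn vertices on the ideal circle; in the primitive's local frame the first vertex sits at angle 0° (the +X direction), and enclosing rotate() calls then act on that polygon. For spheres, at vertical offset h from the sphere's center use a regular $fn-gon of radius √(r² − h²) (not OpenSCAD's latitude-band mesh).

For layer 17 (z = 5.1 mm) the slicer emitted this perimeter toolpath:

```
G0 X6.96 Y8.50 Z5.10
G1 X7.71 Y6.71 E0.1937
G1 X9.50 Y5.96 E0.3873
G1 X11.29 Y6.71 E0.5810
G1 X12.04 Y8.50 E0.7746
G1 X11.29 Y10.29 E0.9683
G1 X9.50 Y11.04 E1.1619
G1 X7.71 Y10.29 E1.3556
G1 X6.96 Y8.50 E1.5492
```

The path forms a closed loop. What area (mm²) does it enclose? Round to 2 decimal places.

18.19 mm²

Apply the shoelace formula to the sequence of (X, Y) vertices; enclosed area = 18.19 mm².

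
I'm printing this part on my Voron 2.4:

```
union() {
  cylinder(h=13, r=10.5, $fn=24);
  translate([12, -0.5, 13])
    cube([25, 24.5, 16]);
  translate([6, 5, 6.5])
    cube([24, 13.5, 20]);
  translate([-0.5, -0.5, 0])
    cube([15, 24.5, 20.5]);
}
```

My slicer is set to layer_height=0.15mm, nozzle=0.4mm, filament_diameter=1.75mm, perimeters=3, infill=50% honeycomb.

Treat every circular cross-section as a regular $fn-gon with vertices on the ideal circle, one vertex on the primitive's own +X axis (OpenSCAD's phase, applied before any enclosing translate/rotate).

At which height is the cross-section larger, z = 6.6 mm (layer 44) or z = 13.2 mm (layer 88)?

layer 88 (z = 13.2 mm)

Layer 44 (z = 6.6): the cylinder: section is a regular 24-gon, circumradius r=10.5 (area = (24/2)·10.500²·sin(360°/24) = 342.42 mm²); the cube at (12, -0.5) is absent (z outside [13, 29]); the 24×13.5 cube at (6, 5) contributes its full rectangle (area 324.00 mm²); the cube at (-0.5, -0.5) (footprint 15×24.5) is included at this height (area 367.50 mm²); Merging all regions: the regions partially overlap — summed areas 1033.92 mm² minus the doubly-counted overlap 211.07 mm² gives 822.85 mm² — area = 822.85 mm². So its area = 822.85 mm². Layer 88 (z = 13.2): the cylinder is not intersected at this z (z outside [0, 13]); the cube at (12, -0.5) (footprint 25×24.5) is included at this height (area 612.50 mm²); the cube at (6, 5) (footprint 24×13.5) is included at this height (area 324.00 mm²); the cube at (-0.5, -0.5) (footprint 15×24.5) is included at this height (area 367.50 mm²); Merging all regions: the regions partially overlap — summed areas 1304.00 mm² minus the doubly-counted overlap 385.25 mm² gives 918.75 mm² — area = 918.75 mm². So its area = 918.75 mm². Layer 88 is larger (918.75 vs 822.85 mm²).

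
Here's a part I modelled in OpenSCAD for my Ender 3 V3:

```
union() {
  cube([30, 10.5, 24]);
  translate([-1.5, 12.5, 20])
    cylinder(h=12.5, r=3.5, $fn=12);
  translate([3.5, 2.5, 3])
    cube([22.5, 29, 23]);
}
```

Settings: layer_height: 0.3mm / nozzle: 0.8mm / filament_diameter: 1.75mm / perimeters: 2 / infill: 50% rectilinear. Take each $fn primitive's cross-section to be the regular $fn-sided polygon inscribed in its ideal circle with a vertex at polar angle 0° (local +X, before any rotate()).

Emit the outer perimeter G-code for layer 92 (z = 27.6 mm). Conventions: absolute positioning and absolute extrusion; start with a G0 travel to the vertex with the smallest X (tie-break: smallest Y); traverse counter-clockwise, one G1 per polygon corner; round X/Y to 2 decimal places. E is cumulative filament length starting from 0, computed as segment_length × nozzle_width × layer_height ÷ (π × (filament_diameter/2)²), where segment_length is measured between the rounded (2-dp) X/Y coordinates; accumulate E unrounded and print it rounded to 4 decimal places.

At z = 27.6 mm: the cube does not reach this height (z outside [0, 24]); the r=3.5 cylinder at (-1.5, 12.5) contributes a regular 12-gon of circumradius 3.5; the cube at (3.5, 2.5) is absent (z outside [3, 26]); Merging all regions: only the r=3.5 cylinder at (-1.5, 12.5) is present, so the union is just that shape — 1 connected region. The outline is a single polygon with 12 vertices. Extrusion per mm of travel: 0.8 × 0.3 / (π × 0.875²) = 0.099780. Accumulating E over each segment gives final E = 2.1689.

G0 X-5.00 Y12.50 Z27.60
G1 X-4.53 Y10.75 E0.1808
G1 X-3.25 Y9.47 E0.3614
G1 X-1.50 Y9.00 E0.5422
G1 X0.25 Y9.47 E0.7230
G1 X1.53 Y10.75 E0.9037
G1 X2.00 Y12.50 E1.0845
G1 X1.53 Y14.25 E1.2653
G1 X0.25 Y15.53 E1.4459
G1 X-1.50 Y16.00 E1.6267
G1 X-3.25 Y15.53 E1.8075
G1 X-4.53 Y14.25 E1.9881
G1 X-5.00 Y12.50 E2.1689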